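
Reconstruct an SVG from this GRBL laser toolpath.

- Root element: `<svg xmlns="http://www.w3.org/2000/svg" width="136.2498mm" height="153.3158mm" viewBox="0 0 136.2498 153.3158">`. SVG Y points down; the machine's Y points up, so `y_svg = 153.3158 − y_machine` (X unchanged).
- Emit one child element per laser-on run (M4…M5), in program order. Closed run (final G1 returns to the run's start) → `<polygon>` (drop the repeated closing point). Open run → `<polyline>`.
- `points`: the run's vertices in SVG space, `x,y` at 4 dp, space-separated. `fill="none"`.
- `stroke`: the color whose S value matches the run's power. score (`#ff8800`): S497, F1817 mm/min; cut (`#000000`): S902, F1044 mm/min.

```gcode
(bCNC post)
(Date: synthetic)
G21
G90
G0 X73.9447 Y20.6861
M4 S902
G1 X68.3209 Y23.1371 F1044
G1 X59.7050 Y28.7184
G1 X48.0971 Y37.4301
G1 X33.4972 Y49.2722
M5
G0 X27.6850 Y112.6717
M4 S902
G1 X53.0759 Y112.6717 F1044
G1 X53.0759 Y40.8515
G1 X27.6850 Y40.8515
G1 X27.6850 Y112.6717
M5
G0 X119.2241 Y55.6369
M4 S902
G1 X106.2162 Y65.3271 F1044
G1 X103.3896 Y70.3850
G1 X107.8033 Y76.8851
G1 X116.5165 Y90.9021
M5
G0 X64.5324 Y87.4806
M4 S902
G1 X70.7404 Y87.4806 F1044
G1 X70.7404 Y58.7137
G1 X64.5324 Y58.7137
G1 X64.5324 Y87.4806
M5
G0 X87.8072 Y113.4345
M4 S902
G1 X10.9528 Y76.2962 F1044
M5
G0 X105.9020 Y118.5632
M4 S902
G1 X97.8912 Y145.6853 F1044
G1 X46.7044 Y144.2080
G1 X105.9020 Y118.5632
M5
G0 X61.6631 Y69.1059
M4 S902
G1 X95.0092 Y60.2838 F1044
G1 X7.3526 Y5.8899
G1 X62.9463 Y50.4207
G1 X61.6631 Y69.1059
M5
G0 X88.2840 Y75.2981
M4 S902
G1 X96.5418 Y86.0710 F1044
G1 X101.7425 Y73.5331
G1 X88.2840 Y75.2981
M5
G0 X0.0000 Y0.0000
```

<svg xmlns="http://www.w3.org/2000/svg" width="136.2498mm" height="153.3158mm" viewBox="0 0 136.2498 153.3158">
  <polyline points="73.9447,132.6297 68.3209,130.1787 59.7050,124.5974 48.0971,115.8857 33.4972,104.0436" fill="none" stroke="#000000"/>
  <polygon points="27.6850,40.6441 53.0759,40.6441 53.0759,112.4643 27.6850,112.4643" fill="none" stroke="#000000"/>
  <polyline points="119.2241,97.6789 106.2162,87.9887 103.3896,82.9308 107.8033,76.4307 116.5165,62.4137" fill="none" stroke="#000000"/>
  <polygon points="64.5324,65.8352 70.7404,65.8352 70.7404,94.6021 64.5324,94.6021" fill="none" stroke="#000000"/>
  <polyline points="87.8072,39.8813 10.9528,77.0196" fill="none" stroke="#000000"/>
  <polygon points="105.9020,34.7526 97.8912,7.6305 46.7044,9.1078" fill="none" stroke="#000000"/>
  <polygon points="61.6631,84.2099 95.0092,93.0320 7.3526,147.4259 62.9463,102.8951" fill="none" stroke="#000000"/>
  <polygon points="88.2840,78.0177 96.5418,67.2448 101.7425,79.7827" fill="none" stroke="#000000"/>
</svg>

Machine Y-up, SVG Y-down with viewBox height 153.3158, so y_svg = 153.3158 − y_machine; X carries over. Every run uses S902, so all elements get stroke `#000000` (cut).

Run 1: The run is open, so emit a `<polyline>` with points (Y-flipped): 73.9447,132.6297 68.3209,130.1787 59.7050,124.5974 48.0971,115.8857 33.4972,104.0436.

Run 2: The run returns to its start, so emit a `<polygon>` with points (Y-flipped): 27.6850,40.6441 53.0759,40.6441 53.0759,112.4643 27.6850,112.4643.

Run 3: The run is open, so emit a `<polyline>` with points (Y-flipped): 119.2241,97.6789 106.2162,87.9887 103.3896,82.9308 107.8033,76.4307 116.5165,62.4137.

Run 4: The run returns to its start, so emit a `<polygon>` with points (Y-flipped): 64.5324,65.8352 70.7404,65.8352 70.7404,94.6021 64.5324,94.6021.

Run 5: The run is open, so emit a `<polyline>` with points (Y-flipped): 87.8072,39.8813 10.9528,77.0196.

Run 6: The run returns to its start, so emit a `<polygon>` with points (Y-flipped): 105.9020,34.7526 97.8912,7.6305 46.7044,9.1078.

Run 7: The run returns to its start, so emit a `<polygon>` with points (Y-flipped): 61.6631,84.2099 95.0092,93.0320 7.3526,147.4259 62.9463,102.8951.

Run 8: The run returns to its start, so emit a `<polygon>` with points (Y-flipped): 88.2840,78.0177 96.5418,67.2448 101.7425,79.7827.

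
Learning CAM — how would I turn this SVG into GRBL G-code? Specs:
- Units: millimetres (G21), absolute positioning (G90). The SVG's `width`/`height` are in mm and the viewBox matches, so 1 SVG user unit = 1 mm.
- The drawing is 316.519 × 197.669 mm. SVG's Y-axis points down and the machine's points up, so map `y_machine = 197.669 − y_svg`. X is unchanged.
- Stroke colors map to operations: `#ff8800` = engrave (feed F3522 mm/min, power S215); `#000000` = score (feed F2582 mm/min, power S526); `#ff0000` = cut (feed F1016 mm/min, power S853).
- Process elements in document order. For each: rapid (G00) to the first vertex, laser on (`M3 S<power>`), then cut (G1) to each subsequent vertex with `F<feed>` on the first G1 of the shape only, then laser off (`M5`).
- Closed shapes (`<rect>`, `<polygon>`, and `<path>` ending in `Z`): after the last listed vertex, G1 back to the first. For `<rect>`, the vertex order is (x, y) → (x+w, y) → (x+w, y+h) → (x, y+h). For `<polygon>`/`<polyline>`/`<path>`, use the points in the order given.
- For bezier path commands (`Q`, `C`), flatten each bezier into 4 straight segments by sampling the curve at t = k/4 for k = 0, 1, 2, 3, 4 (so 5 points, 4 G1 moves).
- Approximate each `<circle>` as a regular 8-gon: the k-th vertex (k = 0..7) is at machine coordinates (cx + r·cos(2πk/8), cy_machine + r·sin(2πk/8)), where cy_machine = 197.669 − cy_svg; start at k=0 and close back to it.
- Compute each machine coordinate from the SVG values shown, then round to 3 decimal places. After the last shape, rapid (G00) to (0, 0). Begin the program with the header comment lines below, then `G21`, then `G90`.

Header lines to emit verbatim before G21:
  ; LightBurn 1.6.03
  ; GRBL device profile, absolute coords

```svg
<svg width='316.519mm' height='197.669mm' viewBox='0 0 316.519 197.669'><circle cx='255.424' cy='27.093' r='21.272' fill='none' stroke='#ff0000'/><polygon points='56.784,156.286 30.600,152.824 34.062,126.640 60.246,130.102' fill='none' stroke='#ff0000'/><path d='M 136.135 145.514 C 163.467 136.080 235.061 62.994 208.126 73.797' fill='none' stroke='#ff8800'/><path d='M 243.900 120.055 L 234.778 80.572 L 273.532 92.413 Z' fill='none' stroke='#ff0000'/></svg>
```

viewBox `0 0 316.519 197.669` with mm width/height → 1 unit = 1 mm. Flip: y_m = 197.669 − y_svg.

**Shape 1** — `<circle>` circle, stroke `#ff0000` → cut (S853, F1016). Machine vertices: (276.696,170.576) → (270.466,185.618) → (255.424,191.848) → (240.382,185.618) → (234.152,170.576) → (240.382,155.534) → (255.424,149.304) → (270.466,155.534) → (276.696,170.576). Closed: final G1 returns to the first vertex.

**Shape 2** — `<polygon>` regular polygon, stroke `#ff0000` → cut (S853, F1016). Machine vertices: (56.784,41.383) → (30.600,44.845) → (34.062,71.029) → (60.246,67.567) → (56.784,41.383). Closed: final G1 returns to the first vertex.

**Shape 3** — `<path>` cubic bezier, stroke `#ff8800` → engrave (S215, F3522). Control points (SVG): P0=(136.135,145.514), P1=(163.467,136.080), P2=(235.061,62.994), P3=(208.126,73.797); sampled at t=k/4. Machine vertices: (136.135,52.155) → (162.702,68.860) → (192.481,95.602) → (212.084,118.550) → (208.126,123.872). Open path.

**Shape 4** — `<path>` regular polygon, stroke `#ff0000` → cut (S853, F1016). Machine vertices: (243.900,77.614) → (234.778,117.097) → (273.532,105.256) → (243.900,77.614). Closed: final G1 returns to the first vertex.

; LightBurn 1.6.03
; GRBL device profile, absolute coords
G21
G90
G00 X276.696 Y170.576
M3 S853
G1 X270.466 Y185.618 F1016
G1 X255.424 Y191.848
G1 X240.382 Y185.618
G1 X234.152 Y170.576
G1 X240.382 Y155.534
G1 X255.424 Y149.304
G1 X270.466 Y155.534
G1 X276.696 Y170.576
M5
G00 X56.784 Y41.383
M3 S853
G1 X30.600 Y44.845 F1016
G1 X34.062 Y71.029
G1 X60.246 Y67.567
G1 X56.784 Y41.383
M5
G00 X136.135 Y52.155
M3 S215
G1 X162.702 Y68.860 F3522
G1 X192.481 Y95.602
G1 X212.084 Y118.550
G1 X208.126 Y123.872
M5
G00 X243.900 Y77.614
M3 S853
G1 X234.778 Y117.097 F1016
G1 X273.532 Y105.256
G1 X243.900 Y77.614
M5
G00 X0.000 Y0.000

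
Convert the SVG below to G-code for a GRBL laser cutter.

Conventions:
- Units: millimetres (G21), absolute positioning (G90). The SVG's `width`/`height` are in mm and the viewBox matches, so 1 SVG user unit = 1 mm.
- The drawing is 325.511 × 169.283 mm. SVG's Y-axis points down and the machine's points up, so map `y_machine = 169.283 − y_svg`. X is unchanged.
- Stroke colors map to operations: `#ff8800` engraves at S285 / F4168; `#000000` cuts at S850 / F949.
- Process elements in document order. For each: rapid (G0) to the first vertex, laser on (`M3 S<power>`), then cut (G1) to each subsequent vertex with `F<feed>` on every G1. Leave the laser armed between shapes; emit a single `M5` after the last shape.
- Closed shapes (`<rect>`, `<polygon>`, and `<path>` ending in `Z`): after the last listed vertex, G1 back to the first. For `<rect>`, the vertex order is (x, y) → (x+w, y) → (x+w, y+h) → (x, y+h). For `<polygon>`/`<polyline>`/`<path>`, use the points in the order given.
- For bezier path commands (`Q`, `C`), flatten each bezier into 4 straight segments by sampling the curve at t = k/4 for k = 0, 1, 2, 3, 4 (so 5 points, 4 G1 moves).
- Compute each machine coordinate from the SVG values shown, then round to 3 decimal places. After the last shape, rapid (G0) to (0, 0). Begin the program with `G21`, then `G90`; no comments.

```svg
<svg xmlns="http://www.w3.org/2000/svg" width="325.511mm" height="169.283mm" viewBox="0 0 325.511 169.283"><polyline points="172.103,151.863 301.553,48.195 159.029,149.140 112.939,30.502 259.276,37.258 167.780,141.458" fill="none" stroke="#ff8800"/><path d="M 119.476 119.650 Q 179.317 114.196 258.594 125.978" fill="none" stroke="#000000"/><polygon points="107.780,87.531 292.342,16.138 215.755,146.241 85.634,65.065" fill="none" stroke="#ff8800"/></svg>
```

G21
G90
G0 X172.103 Y17.420
M3 S285
G1 X301.553 Y121.088 F4168
G1 X159.029 Y20.143 F4168
G1 X112.939 Y138.781 F4168
G1 X259.276 Y132.025 F4168
G1 X167.780 Y27.825 F4168
G0 X119.476 Y49.633
M3 S850
G1 X150.611 Y51.283 F949
G1 X184.176 Y50.778 F949
G1 X220.170 Y48.119 F949
G1 X258.594 Y43.305 F949
G0 X107.780 Y81.752
M3 S285
G1 X292.342 Y153.145 F4168
G1 X215.755 Y23.042 F4168
G1 X85.634 Y104.218 F4168
G1 X107.780 Y81.752 F4168
M5
G0 X0.000 Y0.000

viewBox `0 0 325.511 169.283` with mm width/height → 1 unit = 1 mm. Flip: y_m = 169.283 − y_svg.

**Shape 1** — `<polyline>` open polyline, stroke `#ff8800` → engrave (S285, F4168). Machine vertices: (172.103,17.420) → (301.553,121.088) → (159.029,20.143) → (112.939,138.781) → (259.276,132.025) → (167.780,27.825). Open path.

**Shape 2** — `<path>` quadratic bezier, stroke `#000000` → cut (S850, F949). Control points (SVG): P0=(119.476,119.650), P1=(179.317,114.196), P2=(258.594,125.978); sampled at t=k/4. Machine vertices: (119.476,49.633) → (150.611,51.283) → (184.176,50.778) → (220.170,48.119) → (258.594,43.305). Open path.

**Shape 3** — `<polygon>` closed polygon, stroke `#ff8800` → engrave (S285, F4168). Machine vertices: (107.780,81.752) → (292.342,153.145) → (215.755,23.042) → (85.634,104.218) → (107.780,81.752). Closed: final G1 returns to the first vertex.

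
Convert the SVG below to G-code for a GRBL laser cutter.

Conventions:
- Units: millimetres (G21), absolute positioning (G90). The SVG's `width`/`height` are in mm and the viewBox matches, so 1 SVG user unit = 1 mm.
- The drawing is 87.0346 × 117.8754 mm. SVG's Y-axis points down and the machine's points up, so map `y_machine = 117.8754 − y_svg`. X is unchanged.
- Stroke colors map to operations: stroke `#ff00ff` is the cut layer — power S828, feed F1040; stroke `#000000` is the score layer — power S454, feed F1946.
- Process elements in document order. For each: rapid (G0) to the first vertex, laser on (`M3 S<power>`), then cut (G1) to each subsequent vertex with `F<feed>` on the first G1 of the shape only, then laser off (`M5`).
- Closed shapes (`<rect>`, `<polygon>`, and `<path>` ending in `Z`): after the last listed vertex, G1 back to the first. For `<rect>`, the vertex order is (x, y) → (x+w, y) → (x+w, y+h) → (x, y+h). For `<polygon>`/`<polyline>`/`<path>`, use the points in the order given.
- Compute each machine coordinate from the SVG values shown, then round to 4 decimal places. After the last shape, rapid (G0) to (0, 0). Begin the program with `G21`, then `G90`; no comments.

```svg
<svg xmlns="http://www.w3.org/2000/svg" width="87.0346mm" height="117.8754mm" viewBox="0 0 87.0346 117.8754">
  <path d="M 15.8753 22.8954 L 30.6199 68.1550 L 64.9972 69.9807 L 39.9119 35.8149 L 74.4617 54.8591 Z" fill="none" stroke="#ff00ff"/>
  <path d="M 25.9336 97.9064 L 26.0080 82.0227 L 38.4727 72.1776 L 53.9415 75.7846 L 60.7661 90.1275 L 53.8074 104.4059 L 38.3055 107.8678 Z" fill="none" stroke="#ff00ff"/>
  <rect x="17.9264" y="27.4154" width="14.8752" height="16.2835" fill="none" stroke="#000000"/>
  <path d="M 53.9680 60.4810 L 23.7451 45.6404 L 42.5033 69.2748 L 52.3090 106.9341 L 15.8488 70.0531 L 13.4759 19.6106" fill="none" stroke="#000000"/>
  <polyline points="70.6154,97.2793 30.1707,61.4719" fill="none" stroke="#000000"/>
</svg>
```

viewBox `0 0 87.0346 117.8754` with mm width/height → 1 unit = 1 mm. Flip: y_m = 117.8754 − y_svg.

**Shape 1** — `<path>` closed polygon, stroke `#ff00ff` → cut (S828, F1040). Machine vertices: (15.8753,94.9800) → (30.6199,49.7204) → (64.9972,47.8947) → (39.9119,82.0605) → (74.4617,63.0163) → (15.8753,94.9800). Closed: final G1 returns to the first vertex.

**Shape 2** — `<path>` regular polygon, stroke `#ff00ff` → cut (S828, F1040). Machine vertices: (25.9336,19.9690) → (26.0080,35.8527) → (38.4727,45.6978) → (53.9415,42.0908) → (60.7661,27.7479) → (53.8074,13.4695) → (38.3055,10.0076) → (25.9336,19.9690). Closed: final G1 returns to the first vertex.

**Shape 3** — `<rect>` rectangle, stroke `#000000` → score (S454, F1946). Machine vertices: (17.9264,90.4600) → (32.8016,90.4600) → (32.8016,74.1765) → (17.9264,74.1765) → (17.9264,90.4600). Closed: final G1 returns to the first vertex.

**Shape 4** — `<path>` open polyline, stroke `#000000` → score (S454, F1946). Machine vertices: (53.9680,57.3944) → (23.7451,72.2350) → (42.5033,48.6006) → (52.3090,10.9413) → (15.8488,47.8223) → (13.4759,98.2648). Open path.

**Shape 5** — `<polyline>` line segment, stroke `#000000` → score (S454, F1946). Machine vertices: (70.6154,20.5961) → (30.1707,56.4035). Open path.

G21
G90
G0 X15.8753 Y94.9800
M3 S828
G1 X30.6199 Y49.7204 F1040
G1 X64.9972 Y47.8947
G1 X39.9119 Y82.0605
G1 X74.4617 Y63.0163
G1 X15.8753 Y94.9800
M5
G0 X25.9336 Y19.9690
M3 S828
G1 X26.0080 Y35.8527 F1040
G1 X38.4727 Y45.6978
G1 X53.9415 Y42.0908
G1 X60.7661 Y27.7479
G1 X53.8074 Y13.4695
G1 X38.3055 Y10.0076
G1 X25.9336 Y19.9690
M5
G0 X17.9264 Y90.4600
M3 S454
G1 X32.8016 Y90.4600 F1946
G1 X32.8016 Y74.1765
G1 X17.9264 Y74.1765
G1 X17.9264 Y90.4600
M5
G0 X53.9680 Y57.3944
M3 S454
G1 X23.7451 Y72.2350 F1946
G1 X42.5033 Y48.6006
G1 X52.3090 Y10.9413
G1 X15.8488 Y47.8223
G1 X13.4759 Y98.2648
M5
G0 X70.6154 Y20.5961
M3 S454
G1 X30.1707 Y56.4035 F1946
M5
G0 X0.0000 Y0.0000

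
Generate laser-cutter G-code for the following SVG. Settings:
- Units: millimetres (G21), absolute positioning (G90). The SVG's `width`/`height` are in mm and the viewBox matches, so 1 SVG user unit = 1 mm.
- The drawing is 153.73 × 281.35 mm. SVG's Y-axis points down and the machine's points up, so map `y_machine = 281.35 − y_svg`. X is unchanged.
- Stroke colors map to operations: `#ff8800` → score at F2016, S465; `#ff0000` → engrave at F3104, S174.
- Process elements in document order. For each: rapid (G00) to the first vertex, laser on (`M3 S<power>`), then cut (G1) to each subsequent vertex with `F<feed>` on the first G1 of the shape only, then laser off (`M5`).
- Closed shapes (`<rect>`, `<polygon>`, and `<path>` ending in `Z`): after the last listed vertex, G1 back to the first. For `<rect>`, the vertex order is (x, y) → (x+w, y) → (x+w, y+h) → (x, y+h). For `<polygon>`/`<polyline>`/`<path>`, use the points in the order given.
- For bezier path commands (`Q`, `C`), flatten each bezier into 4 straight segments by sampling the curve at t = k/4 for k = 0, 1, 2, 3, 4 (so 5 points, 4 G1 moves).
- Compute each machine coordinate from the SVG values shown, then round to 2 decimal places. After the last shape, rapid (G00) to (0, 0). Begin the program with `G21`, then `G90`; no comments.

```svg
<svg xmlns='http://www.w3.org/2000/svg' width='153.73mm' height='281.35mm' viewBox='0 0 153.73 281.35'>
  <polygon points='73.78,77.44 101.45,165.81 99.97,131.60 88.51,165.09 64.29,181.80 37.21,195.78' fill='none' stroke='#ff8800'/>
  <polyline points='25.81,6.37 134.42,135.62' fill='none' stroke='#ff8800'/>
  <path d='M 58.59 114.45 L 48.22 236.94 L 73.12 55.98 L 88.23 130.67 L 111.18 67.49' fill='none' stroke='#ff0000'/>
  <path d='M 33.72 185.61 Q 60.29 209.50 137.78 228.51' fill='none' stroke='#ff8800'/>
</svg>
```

1 u = 1 mm; y_m = 281.35 − y.

[1] `<polygon>` closed polygon, #ff8800→score S465 F2016: (73.78,203.91) → (101.45,115.54) → (99.97,149.75) → (88.51,116.26) → (64.29,99.55) → (37.21,85.57) → (73.78,203.91) (closed)

[2] `<polyline>` line segment, #ff8800→score S465 F2016: (25.81,274.98) → (134.42,145.73)

[3] `<path>` open polyline, #ff0000→engrave S174 F3104: (58.59,166.90) → (48.22,44.41) → (73.12,225.37) → (88.23,150.68) → (111.18,213.86)

[4] `<path>` quadratic bezier, #ff8800→score S465 F2016: (33.72,95.74) → (50.19,84.10) → (73.02,73.07) → (102.22,62.65) → (137.78,52.84)

G21
G90
G00 X73.78 Y203.91
M3 S465
G1 X101.45 Y115.54 F2016
G1 X99.97 Y149.75
G1 X88.51 Y116.26
G1 X64.29 Y99.55
G1 X37.21 Y85.57
G1 X73.78 Y203.91
M5
G00 X25.81 Y274.98
M3 S465
G1 X134.42 Y145.73 F2016
M5
G00 X58.59 Y166.90
M3 S174
G1 X48.22 Y44.41 F3104
G1 X73.12 Y225.37
G1 X88.23 Y150.68
G1 X111.18 Y213.86
M5
G00 X33.72 Y95.74
M3 S465
G1 X50.19 Y84.10 F2016
G1 X73.02 Y73.07
G1 X102.22 Y62.65
G1 X137.78 Y52.84
M5
G00 X0.00 Y0.00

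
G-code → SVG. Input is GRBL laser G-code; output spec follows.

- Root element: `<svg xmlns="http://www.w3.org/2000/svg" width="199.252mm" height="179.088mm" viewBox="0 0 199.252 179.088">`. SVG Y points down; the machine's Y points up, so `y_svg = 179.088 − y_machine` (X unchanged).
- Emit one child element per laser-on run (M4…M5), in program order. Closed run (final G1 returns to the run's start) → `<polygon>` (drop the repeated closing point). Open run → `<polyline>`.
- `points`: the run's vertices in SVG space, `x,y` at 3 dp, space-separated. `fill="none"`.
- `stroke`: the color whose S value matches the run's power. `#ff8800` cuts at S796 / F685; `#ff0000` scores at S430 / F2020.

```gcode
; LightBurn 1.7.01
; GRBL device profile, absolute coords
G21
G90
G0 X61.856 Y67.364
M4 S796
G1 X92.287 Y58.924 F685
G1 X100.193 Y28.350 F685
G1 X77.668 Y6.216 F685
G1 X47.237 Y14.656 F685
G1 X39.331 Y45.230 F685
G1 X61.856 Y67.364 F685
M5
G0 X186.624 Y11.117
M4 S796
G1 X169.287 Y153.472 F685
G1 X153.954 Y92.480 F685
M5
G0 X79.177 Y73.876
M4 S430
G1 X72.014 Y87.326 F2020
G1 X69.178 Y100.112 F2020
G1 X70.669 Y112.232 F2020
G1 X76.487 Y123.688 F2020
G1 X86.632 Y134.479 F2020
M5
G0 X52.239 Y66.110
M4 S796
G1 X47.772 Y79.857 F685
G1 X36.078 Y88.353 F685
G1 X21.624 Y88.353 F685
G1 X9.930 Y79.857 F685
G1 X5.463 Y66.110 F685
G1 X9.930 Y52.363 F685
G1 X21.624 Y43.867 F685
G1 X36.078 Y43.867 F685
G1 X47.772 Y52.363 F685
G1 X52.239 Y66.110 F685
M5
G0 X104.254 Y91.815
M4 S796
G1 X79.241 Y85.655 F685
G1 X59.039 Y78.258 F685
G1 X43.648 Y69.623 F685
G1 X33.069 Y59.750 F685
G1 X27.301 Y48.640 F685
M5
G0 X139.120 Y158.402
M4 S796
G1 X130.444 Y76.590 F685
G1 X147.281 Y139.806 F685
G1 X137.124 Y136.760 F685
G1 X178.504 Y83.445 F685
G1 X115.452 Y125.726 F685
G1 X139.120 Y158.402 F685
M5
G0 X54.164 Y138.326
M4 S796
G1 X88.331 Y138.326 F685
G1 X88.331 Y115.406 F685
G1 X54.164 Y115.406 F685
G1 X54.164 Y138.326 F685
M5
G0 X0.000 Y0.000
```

Each laser-on run becomes one SVG element. Flip Y back into SVG space with y_svg = 179.088 − y_machine.

Run 1: power S796 maps to stroke `#ff8800` (cut). The run returns to its start, so emit a `<polygon>` with points (Y-flipped): 61.856,111.724 92.287,120.164 100.193,150.738 77.668,172.872 47.237,164.432 39.331,133.858.

Run 2: the run's S796 means `#ff8800` (cut). The run is open, so emit a `<polyline>` with points (Y-flipped): 186.624,167.971 169.287,25.616 153.954,86.608.

Run 3: S430 ⇒ score layer `#ff0000`. The run is open, so emit a `<polyline>` with points (Y-flipped): 79.177,105.212 72.014,91.762 69.178,78.976 70.669,66.856 76.487,55.400 86.632,44.609.

Run 4: S796 ⇒ cut layer `#ff8800`. The run returns to its start, so emit a `<polygon>` with points (Y-flipped): 52.239,112.978 47.772,99.231 36.078,90.735 21.624,90.735 9.930,99.231 5.463,112.978 9.930,126.725 21.624,135.221 36.078,135.221 47.772,126.725.

Run 5: power S796 maps to stroke `#ff8800` (cut). The run is open, so emit a `<polyline>` with points (Y-flipped): 104.254,87.273 79.241,93.433 59.039,100.830 43.648,109.465 33.069,119.338 27.301,130.448.

Run 6: power S796 maps to stroke `#ff8800` (cut). The run returns to its start, so emit a `<polygon>` with points (Y-flipped): 139.120,20.686 130.444,102.498 147.281,39.282 137.124,42.328 178.504,95.643 115.452,53.362.

Run 7: power S796 maps to stroke `#ff8800` (cut). The run returns to its start, so emit a `<polygon>` with points (Y-flipped): 54.164,40.762 88.331,40.762 88.331,63.682 54.164,63.682.

<svg xmlns="http://www.w3.org/2000/svg" width="199.252mm" height="179.088mm" viewBox="0 0 199.252 179.088">
  <polygon points="61.856,111.724 92.287,120.164 100.193,150.738 77.668,172.872 47.237,164.432 39.331,133.858" fill="none" stroke="#ff8800"/>
  <polyline points="186.624,167.971 169.287,25.616 153.954,86.608" fill="none" stroke="#ff8800"/>
  <polyline points="79.177,105.212 72.014,91.762 69.178,78.976 70.669,66.856 76.487,55.400 86.632,44.609" fill="none" stroke="#ff0000"/>
  <polygon points="52.239,112.978 47.772,99.231 36.078,90.735 21.624,90.735 9.930,99.231 5.463,112.978 9.930,126.725 21.624,135.221 36.078,135.221 47.772,126.725" fill="none" stroke="#ff8800"/>
  <polyline points="104.254,87.273 79.241,93.433 59.039,100.830 43.648,109.465 33.069,119.338 27.301,130.448" fill="none" stroke="#ff8800"/>
  <polygon points="139.120,20.686 130.444,102.498 147.281,39.282 137.124,42.328 178.504,95.643 115.452,53.362" fill="none" stroke="#ff8800"/>
  <polygon points="54.164,40.762 88.331,40.762 88.331,63.682 54.164,63.682" fill="none" stroke="#ff8800"/>
</svg>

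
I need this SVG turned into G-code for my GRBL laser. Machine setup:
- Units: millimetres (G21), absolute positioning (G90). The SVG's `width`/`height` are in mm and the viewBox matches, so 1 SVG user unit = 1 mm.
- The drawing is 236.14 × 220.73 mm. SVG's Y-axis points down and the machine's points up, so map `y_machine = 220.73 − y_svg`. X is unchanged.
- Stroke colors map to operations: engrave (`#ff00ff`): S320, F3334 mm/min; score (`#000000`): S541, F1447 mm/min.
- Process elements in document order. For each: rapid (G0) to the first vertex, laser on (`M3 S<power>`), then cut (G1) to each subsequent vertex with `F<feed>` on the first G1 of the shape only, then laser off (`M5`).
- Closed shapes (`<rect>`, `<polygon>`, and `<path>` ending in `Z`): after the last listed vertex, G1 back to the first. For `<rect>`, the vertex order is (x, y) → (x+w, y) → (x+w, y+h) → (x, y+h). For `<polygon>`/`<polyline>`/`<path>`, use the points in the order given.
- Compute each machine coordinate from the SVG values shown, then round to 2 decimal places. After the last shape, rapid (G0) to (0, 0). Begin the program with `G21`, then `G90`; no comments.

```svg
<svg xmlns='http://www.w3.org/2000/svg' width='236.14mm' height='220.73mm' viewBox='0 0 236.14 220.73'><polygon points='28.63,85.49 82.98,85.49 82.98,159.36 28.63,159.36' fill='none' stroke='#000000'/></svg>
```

G21
G90
G0 X28.63 Y135.24
M3 S541
G1 X82.98 Y135.24 F1447
G1 X82.98 Y61.37
G1 X28.63 Y61.37
G1 X28.63 Y135.24
M5
G0 X0.00 Y0.00

viewBox `0 0 236.14 220.73` with mm width/height → 1 unit = 1 mm. Flip: y_m = 220.73 − y_svg.

**Shape 1** — `<polygon>` rectangle, stroke `#000000` → score (S541, F1447). Machine vertices: (28.63,135.24) → (82.98,135.24) → (82.98,61.37) → (28.63,61.37) → (28.63,135.24). Closed: final G1 returns to the first vertex.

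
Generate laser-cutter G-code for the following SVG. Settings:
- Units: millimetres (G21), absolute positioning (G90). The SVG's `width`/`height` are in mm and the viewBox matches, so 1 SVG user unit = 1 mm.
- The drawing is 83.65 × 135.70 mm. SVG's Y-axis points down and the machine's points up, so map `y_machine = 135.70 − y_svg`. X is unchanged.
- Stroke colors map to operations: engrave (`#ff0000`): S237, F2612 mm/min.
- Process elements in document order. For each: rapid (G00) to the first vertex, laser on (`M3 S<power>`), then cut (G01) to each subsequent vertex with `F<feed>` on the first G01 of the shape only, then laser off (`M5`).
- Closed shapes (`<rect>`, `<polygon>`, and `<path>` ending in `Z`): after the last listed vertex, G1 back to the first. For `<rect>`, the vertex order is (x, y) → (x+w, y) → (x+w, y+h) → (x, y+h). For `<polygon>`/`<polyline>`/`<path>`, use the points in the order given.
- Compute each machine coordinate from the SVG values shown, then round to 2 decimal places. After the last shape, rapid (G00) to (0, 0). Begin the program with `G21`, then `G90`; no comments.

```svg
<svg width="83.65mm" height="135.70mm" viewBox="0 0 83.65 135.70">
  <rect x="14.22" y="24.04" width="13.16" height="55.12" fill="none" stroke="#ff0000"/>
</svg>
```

1 u = 1 mm; y_m = 135.70 − y.

[1] `<rect>` rectangle, #ff0000→engrave S237 F2612: (14.22,111.66) → (27.38,111.66) → (27.38,56.54) → (14.22,56.54) → (14.22,111.66) (closed)

G21
G90
G00 X14.22 Y111.66
M3 S237
G01 X27.38 Y111.66 F2612
G01 X27.38 Y56.54
G01 X14.22 Y56.54
G01 X14.22 Y111.66
M5
G00 X0.00 Y0.00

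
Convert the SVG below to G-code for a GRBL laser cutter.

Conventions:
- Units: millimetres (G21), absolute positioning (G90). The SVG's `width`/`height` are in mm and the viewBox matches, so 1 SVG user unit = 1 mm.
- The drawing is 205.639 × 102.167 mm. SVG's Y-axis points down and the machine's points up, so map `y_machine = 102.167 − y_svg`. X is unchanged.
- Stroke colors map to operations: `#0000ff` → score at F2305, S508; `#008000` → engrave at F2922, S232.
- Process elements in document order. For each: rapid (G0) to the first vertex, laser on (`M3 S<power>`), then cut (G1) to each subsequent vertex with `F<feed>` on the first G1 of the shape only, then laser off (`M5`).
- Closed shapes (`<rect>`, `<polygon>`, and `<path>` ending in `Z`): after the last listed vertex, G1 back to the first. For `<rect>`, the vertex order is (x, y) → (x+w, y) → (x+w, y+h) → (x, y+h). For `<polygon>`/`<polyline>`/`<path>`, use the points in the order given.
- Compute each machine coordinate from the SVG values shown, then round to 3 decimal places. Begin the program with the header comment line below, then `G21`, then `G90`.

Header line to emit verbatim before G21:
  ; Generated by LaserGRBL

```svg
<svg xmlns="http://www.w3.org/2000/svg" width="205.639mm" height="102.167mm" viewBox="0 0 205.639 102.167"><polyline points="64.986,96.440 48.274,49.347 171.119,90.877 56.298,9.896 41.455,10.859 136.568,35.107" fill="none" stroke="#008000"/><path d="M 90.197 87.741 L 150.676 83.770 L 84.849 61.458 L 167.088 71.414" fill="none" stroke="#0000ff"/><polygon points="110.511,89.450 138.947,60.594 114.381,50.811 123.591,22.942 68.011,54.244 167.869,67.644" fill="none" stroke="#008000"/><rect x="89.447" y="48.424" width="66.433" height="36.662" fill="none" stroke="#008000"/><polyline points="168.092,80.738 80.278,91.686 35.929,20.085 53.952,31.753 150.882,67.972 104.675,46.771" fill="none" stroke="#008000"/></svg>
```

1 u = 1 mm; y_m = 102.167 − y.

[1] `<polyline>` open polyline, #008000→engrave S232 F2922: (64.986,5.727) → (48.274,52.820) → (171.119,11.290) → (56.298,92.271) → (41.455,91.308) → (136.568,67.060)

[2] `<path>` open polyline, #0000ff→score S508 F2305: (90.197,14.426) → (150.676,18.397) → (84.849,40.709) → (167.088,30.753)

[3] `<polygon>` closed polygon, #008000→engrave S232 F2922: (110.511,12.717) → (138.947,41.573) → (114.381,51.356) → (123.591,79.225) → (68.011,47.923) → (167.869,34.523) → (110.511,12.717) (closed)

[4] `<rect>` rectangle, #008000→engrave S232 F2922: (89.447,53.743) → (155.880,53.743) → (155.880,17.081) → (89.447,17.081) → (89.447,53.743) (closed)

[5] `<polyline>` open polyline, #008000→engrave S232 F2922: (168.092,21.429) → (80.278,10.481) → (35.929,82.082) → (53.952,70.414) → (150.882,34.195) → (104.675,55.396)

; Generated by LaserGRBL
G21
G90
G0 X64.986 Y5.727
M3 S232
G1 X48.274 Y52.820 F2922
G1 X171.119 Y11.290
G1 X56.298 Y92.271
G1 X41.455 Y91.308
G1 X136.568 Y67.060
M5
G0 X90.197 Y14.426
M3 S508
G1 X150.676 Y18.397 F2305
G1 X84.849 Y40.709
G1 X167.088 Y30.753
M5
G0 X110.511 Y12.717
M3 S232
G1 X138.947 Y41.573 F2922
G1 X114.381 Y51.356
G1 X123.591 Y79.225
G1 X68.011 Y47.923
G1 X167.869 Y34.523
G1 X110.511 Y12.717
M5
G0 X89.447 Y53.743
M3 S232
G1 X155.880 Y53.743 F2922
G1 X155.880 Y17.081
G1 X89.447 Y17.081
G1 X89.447 Y53.743
M5
G0 X168.092 Y21.429
M3 S232
G1 X80.278 Y10.481 F2922
G1 X35.929 Y82.082
G1 X53.952 Y70.414
G1 X150.882 Y34.195
G1 X104.675 Y55.396
M5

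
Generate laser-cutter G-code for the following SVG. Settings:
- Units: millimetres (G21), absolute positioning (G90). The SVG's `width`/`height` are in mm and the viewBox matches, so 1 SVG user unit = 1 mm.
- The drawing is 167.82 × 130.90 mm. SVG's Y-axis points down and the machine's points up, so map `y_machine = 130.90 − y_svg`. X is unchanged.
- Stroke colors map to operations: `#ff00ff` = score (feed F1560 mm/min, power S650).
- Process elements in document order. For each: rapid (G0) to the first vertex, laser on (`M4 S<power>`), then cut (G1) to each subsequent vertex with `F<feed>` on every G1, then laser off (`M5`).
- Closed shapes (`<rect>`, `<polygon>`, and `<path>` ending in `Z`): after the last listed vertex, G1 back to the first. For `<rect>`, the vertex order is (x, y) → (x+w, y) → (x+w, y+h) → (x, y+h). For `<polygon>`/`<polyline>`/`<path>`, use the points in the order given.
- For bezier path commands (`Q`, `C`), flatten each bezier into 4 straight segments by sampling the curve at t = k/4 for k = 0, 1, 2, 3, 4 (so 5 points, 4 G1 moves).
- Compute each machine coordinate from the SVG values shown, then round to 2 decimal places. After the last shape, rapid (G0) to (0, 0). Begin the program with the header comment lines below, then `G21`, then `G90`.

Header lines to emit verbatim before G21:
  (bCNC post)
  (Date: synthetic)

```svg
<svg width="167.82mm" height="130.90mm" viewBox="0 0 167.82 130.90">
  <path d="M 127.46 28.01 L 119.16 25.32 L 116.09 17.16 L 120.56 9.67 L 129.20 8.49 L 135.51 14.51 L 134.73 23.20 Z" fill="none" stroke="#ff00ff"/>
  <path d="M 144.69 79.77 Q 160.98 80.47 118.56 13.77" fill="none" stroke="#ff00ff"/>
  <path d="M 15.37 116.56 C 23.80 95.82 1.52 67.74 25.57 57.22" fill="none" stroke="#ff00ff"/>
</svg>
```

viewBox `0 0 167.82 130.90` with mm width/height → 1 unit = 1 mm. Flip: y_m = 130.90 − y_svg.

**Shape 1** — `<path>` regular polygon, stroke `#ff00ff` → score (S650, F1560). Machine vertices: (127.46,102.89) → (119.16,105.58) → (116.09,113.74) → (120.56,121.23) → (129.20,122.41) → (135.51,116.39) → (134.73,107.70) → (127.46,102.89). Closed: final G1 returns to the first vertex.

**Shape 2** — `<path>` quadratic bezier, stroke `#ff00ff` → score (S650, F1560). Control points (SVG): P0=(144.69,79.77), P1=(160.98,80.47), P2=(118.56,13.77); sampled at t=k/4. Machine vertices: (144.69,51.13) → (149.17,54.99) → (146.30,67.28) → (136.10,87.99) → (118.56,117.13). Open path.

**Shape 3** — `<path>` cubic bezier, stroke `#ff00ff` → score (S650, F1560). Control points (SVG): P0=(15.37,116.56), P1=(23.80,95.82), P2=(1.52,67.74), P3=(25.57,57.22); sampled at t=k/4. Machine vertices: (15.37,14.34) → (17.14,30.88) → (14.61,47.84) → (15.02,62.89) → (25.57,73.68). Open path.

(bCNC post)
(Date: synthetic)
G21
G90
G0 X127.46 Y102.89
M4 S650
G1 X119.16 Y105.58 F1560
G1 X116.09 Y113.74 F1560
G1 X120.56 Y121.23 F1560
G1 X129.20 Y122.41 F1560
G1 X135.51 Y116.39 F1560
G1 X134.73 Y107.70 F1560
G1 X127.46 Y102.89 F1560
M5
G0 X144.69 Y51.13
M4 S650
G1 X149.17 Y54.99 F1560
G1 X146.30 Y67.28 F1560
G1 X136.10 Y87.99 F1560
G1 X118.56 Y117.13 F1560
M5
G0 X15.37 Y14.34
M4 S650
G1 X17.14 Y30.88 F1560
G1 X14.61 Y47.84 F1560
G1 X15.02 Y62.89 F1560
G1 X25.57 Y73.68 F1560
M5
G0 X0.00 Y0.00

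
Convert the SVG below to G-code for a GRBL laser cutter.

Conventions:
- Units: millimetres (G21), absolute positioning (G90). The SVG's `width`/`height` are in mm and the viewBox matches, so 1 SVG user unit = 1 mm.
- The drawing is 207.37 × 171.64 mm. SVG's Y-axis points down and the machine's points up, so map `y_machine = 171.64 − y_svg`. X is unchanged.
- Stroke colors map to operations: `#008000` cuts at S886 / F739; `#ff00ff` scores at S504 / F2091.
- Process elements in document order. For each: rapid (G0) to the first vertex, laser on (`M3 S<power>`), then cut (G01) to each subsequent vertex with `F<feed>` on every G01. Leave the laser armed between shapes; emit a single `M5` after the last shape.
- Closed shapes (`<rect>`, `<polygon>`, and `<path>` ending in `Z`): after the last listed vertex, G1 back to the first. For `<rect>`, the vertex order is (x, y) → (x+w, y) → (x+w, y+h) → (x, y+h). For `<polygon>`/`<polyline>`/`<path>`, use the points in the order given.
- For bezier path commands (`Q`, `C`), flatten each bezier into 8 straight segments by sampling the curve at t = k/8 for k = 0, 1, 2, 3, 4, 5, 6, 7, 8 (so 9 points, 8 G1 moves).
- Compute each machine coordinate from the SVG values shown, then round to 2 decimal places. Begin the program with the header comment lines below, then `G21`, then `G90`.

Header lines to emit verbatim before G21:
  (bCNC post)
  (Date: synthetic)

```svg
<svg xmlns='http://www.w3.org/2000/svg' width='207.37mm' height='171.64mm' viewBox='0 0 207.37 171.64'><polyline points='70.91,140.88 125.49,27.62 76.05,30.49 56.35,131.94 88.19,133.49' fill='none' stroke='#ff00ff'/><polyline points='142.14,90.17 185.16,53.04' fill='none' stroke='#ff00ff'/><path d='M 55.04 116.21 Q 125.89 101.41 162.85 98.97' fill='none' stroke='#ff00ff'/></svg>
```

(bCNC post)
(Date: synthetic)
G21
G90
G0 X70.91 Y30.76
M3 S504
G01 X125.49 Y144.02 F2091
G01 X76.05 Y141.15 F2091
G01 X56.35 Y39.70 F2091
G01 X88.19 Y38.15 F2091
G0 X142.14 Y81.47
M3 S504
G01 X185.16 Y118.60 F2091
G0 X55.04 Y55.43
M3 S504
G01 X72.22 Y58.94 F2091
G01 X88.35 Y62.06 F2091
G01 X103.41 Y64.79 F2091
G01 X117.42 Y67.14 F2091
G01 X130.36 Y69.10 F2091
G01 X142.25 Y70.68 F2091
G01 X153.08 Y71.87 F2091
G01 X162.85 Y72.67 F2091
M5

Since the viewBox matches the mm dimensions, user units are millimetres directly. The only transform is the Y-flip y_m = 171.64 − y_svg.

Shape 1 is a open polyline drawn with `<polyline>`. Its stroke #ff00ff means score at S504, F2091. After flipping Y the toolpath is (70.91,30.76) → (125.49,144.02) → (76.05,141.15) → (56.35,39.70) → (88.19,38.15).

Shape 2 is a line segment drawn with `<polyline>`. Its stroke #ff00ff means score at S504, F2091. After flipping Y the toolpath is (142.14,81.47) → (185.16,118.60).

Shape 3 is a quadratic bezier drawn with `<path>`. Its stroke #ff00ff means score at S504, F2091. After flipping Y the toolpath is (55.04,55.43) → (72.22,58.94) → (88.35,62.06) → (103.41,64.79) → (117.42,67.14) → (130.36,69.10) → (142.25,70.68) → (153.08,71.87) → (162.85,72.67).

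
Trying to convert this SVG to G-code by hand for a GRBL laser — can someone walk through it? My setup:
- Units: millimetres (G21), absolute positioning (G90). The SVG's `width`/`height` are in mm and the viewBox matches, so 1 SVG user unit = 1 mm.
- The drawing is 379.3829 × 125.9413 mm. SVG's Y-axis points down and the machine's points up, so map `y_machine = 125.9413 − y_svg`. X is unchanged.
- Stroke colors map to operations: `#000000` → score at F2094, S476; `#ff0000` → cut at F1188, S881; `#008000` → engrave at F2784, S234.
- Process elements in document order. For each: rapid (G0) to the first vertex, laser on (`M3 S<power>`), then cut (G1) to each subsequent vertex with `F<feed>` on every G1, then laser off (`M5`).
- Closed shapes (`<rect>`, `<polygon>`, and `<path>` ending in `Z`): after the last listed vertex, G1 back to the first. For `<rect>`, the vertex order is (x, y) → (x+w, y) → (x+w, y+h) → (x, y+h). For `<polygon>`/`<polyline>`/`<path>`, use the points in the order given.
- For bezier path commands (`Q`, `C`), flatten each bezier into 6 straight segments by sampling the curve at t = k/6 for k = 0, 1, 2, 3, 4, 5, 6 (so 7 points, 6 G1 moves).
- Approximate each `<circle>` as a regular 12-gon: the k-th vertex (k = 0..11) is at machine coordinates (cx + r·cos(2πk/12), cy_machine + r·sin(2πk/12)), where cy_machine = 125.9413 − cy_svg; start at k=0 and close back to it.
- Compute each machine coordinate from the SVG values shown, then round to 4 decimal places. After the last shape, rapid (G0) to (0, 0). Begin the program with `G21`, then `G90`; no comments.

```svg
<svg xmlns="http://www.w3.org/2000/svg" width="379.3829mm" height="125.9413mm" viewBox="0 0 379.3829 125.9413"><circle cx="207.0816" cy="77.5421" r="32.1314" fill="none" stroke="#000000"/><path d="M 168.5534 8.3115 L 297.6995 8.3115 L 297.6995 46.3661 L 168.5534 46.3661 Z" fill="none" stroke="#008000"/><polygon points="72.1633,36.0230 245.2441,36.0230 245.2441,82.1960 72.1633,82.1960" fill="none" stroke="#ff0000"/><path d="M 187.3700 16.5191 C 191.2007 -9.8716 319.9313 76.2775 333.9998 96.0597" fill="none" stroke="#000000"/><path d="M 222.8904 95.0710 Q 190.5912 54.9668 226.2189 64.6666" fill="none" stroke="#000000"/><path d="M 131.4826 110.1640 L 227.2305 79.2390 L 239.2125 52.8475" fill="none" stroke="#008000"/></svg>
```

G21
G90
G0 X239.2130 Y48.3992
M3 S476
G1 X234.9082 Y64.4649 F2094
G1 X223.1473 Y76.2258 F2094
G1 X207.0816 Y80.5306 F2094
G1 X191.0159 Y76.2258 F2094
G1 X179.2550 Y64.4649 F2094
G1 X174.9502 Y48.3992 F2094
G1 X179.2550 Y32.3335 F2094
G1 X191.0159 Y20.5726 F2094
G1 X207.0816 Y16.2678 F2094
G1 X223.1473 Y20.5726 F2094
G1 X234.9082 Y32.3335 F2094
G1 X239.2130 Y48.3992 F2094
M5
G0 X168.5534 Y117.6298
M3 S234
G1 X297.6995 Y117.6298 F2784
G1 X297.6995 Y79.5752 F2784
G1 X168.5534 Y79.5752 F2784
G1 X168.5534 Y117.6298 F2784
M5
G0 X72.1633 Y89.9183
M3 S881
G1 X245.2441 Y89.9183 F1188
G1 X245.2441 Y43.7453 F1188
G1 X72.1633 Y43.7453 F1188
G1 X72.1633 Y89.9183 F1188
M5
G0 X187.3700 Y109.4222
M3 S476
G1 X198.5846 Y114.0675 F2094
G1 X223.9613 Y104.9258 F2094
G1 X256.8457 Y86.9667 F2094
G1 X290.5833 Y65.1599 F2094
G1 X318.5195 Y44.4750 F2094
G1 X333.9998 Y29.8816 F2094
M5
G0 X222.8904 Y30.8703
M3 S476
G1 X214.0109 Y42.8549 F2094
G1 X208.9050 Y52.0727 F2094
G1 X207.5729 Y58.5235 F2094
G1 X210.0145 Y62.2075 F2094
G1 X216.2299 Y63.1245 F2094
G1 X226.2189 Y61.2747 F2094
M5
G0 X131.4826 Y15.7773
M3 S234
G1 X227.2305 Y46.7023 F2784
G1 X239.2125 Y73.0938 F2784
M5
G0 X0.0000 Y0.0000

Since the viewBox matches the mm dimensions, user units are millimetres directly. The only transform is the Y-flip y_m = 125.9413 − y_svg.

Shape 1 is a circle drawn with `<circle>`. Its stroke #000000 means score at S476, F2094. After flipping Y the toolpath is (239.2130,48.3992) → (234.9082,64.4649) → (223.1473,76.2258) → (207.0816,80.5306) → (191.0159,76.2258) → (179.2550,64.4649) → (174.9502,48.3992) → (179.2550,32.3335) → (191.0159,20.5726) → (207.0816,16.2678) → (223.1473,20.5726) → (234.9082,32.3335) → (239.2130,48.3992), returning to the start.

Shape 2 is a rectangle drawn with `<path>`. Its stroke #008000 means engrave at S234, F2784. After flipping Y the toolpath is (168.5534,117.6298) → (297.6995,117.6298) → (297.6995,79.5752) → (168.5534,79.5752) → (168.5534,117.6298), returning to the start.

Shape 3 is a rectangle drawn with `<polygon>`. Its stroke #ff0000 means cut at S881, F1188. After flipping Y the toolpath is (72.1633,89.9183) → (245.2441,89.9183) → (245.2441,43.7453) → (72.1633,43.7453) → (72.1633,89.9183), returning to the start.

Shape 4 is a cubic bezier drawn with `<path>`. Its stroke #000000 means score at S476, F2094. After flipping Y the toolpath is (187.3700,109.4222) → (198.5846,114.0675) → (223.9613,104.9258) → (256.8457,86.9667) → (290.5833,65.1599) → (318.5195,44.4750) → (333.9998,29.8816).

Shape 5 is a quadratic bezier drawn with `<path>`. Its stroke #000000 means score at S476, F2094. After flipping Y the toolpath is (222.8904,30.8703) → (214.0109,42.8549) → (208.9050,52.0727) → (207.5729,58.5235) → (210.0145,62.2075) → (216.2299,63.1245) → (226.2189,61.2747).

Shape 6 is a open polyline drawn with `<path>`. Its stroke #008000 means engrave at S234, F2784. After flipping Y the toolpath is (131.4826,15.7773) → (227.2305,46.7023) → (239.2125,73.0938).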